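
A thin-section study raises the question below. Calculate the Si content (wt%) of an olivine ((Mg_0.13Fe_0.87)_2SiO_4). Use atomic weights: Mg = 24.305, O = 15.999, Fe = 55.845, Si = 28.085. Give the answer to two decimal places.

14.36 wt%

Formula mass = 0.26*24.305 + 1.74*55.845 + 1*28.085 + 4*15.999 = 195.571 g/mol, of which 28.085 g is Si.
So Si makes up 28.085/195.571 = 0.1436 of the mass, i.e. 14.36%.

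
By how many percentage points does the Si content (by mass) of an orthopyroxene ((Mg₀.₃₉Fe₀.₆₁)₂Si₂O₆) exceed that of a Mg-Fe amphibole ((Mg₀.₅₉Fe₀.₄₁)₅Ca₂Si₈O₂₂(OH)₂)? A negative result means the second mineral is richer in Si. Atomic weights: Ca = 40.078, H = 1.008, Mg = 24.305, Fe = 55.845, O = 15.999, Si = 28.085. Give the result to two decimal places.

M((Mg₀.₃₉Fe₀.₆₁)₂Si₂O₆) = 239.253 g/mol, so wt% Si = 56.170/239.253 × 100 = 23.48%.
M((Mg₀.₅₉Fe₀.₄₁)₅Ca₂Si₈O₂₂(OH)₂) = 877.010 g/mol, so wt% Si = 224.680/877.010 × 100 = 25.62%.
23.48 − 25.62 = -2.14 pp.

-2.14 percentage points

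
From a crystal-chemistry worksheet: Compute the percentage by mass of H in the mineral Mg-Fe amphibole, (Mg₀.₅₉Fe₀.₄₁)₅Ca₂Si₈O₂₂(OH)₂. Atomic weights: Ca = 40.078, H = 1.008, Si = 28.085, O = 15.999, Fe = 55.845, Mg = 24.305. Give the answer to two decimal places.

M((Mg₀.₅₉Fe₀.₄₁)₅Ca₂Si₈O₂₂(OH)₂) = 877.010 g/mol.
H contributes 2 × 1.008 = 2.016 g per mole.
2.016/877.010 = 0.0023 → 0.23%.

0.23 weight percent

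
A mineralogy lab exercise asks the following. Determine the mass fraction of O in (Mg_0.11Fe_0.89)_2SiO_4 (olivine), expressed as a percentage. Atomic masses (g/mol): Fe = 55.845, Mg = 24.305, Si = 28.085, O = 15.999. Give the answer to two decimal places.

32.51 mass %

Formula mass = 0.22*24.305 + 1.78*55.845 + 1*28.085 + 4*15.999 = 196.832 g/mol, of which 63.996 g is O.
So O makes up 63.996/196.832 = 0.3251 of the mass, i.e. 32.51%.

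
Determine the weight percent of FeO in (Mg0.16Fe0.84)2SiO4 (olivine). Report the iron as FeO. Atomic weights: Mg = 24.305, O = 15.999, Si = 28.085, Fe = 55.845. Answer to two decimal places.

62.32 wt%

Formula mass = 193.678 g/mol.
1.68 Fe → 1.6800 mol FeO per formula unit; M(FeO) = 71.844, so FeO mass = 120.698 g.
120.698/193.678 × 100 = 62.32 wt%.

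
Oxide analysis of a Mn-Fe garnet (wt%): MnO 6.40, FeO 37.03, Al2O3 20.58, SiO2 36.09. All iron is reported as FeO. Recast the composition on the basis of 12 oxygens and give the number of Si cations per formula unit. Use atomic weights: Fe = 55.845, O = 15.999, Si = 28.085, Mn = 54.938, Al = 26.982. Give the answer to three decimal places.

2.988 Si apfu

6.40 wt% MnO ÷ 70.937 g/mol = 0.09022 mol, giving 0.09022 Mn and 0.09022 O.
37.03 wt% FeO ÷ 71.844 g/mol = 0.51542 mol, giving 0.51542 Fe and 0.51542 O.
20.58 wt% Al2O3 ÷ 101.961 g/mol = 0.20184 mol, giving 0.40368 Al and 0.60552 O.
36.09 wt% SiO2 ÷ 60.083 g/mol = 0.60067 mol, giving 0.60067 Si and 1.20134 O.
Oxygen sums to 2.41250; scaling by 12/2.41250 = 4.97409 puts the formula on 12 O.
Si: 0.60067 × 4.97409 = 2.988 atoms per formula unit.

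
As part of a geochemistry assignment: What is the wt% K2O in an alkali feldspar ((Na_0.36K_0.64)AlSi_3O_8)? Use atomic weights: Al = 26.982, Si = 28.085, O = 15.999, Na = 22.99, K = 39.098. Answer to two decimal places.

Formula mass = 272.528 g/mol.
0.64 K → 0.3200 mol K2O per formula unit; M(K2O) = 94.195, so K2O mass = 30.142 g.
30.142/272.528 × 100 = 11.06 wt%.

11.06 wt%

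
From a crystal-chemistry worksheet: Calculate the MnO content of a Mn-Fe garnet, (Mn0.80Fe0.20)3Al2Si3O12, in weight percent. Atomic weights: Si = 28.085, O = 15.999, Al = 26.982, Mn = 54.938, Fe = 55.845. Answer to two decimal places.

34.35 wt%

M((Mn0.80Fe0.20)3Al2Si3O12) = 495.565 g/mol; M(MnO) = 70.937 g/mol.
Moles MnO per formula unit = 2.40 Mn ÷ 1 = 2.4000.
MnO fraction = (2.4000 × 70.937) / 495.565 = 170.249/495.565 = 0.3435.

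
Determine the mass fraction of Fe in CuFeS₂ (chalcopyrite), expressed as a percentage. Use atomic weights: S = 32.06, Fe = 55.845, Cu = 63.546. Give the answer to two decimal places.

30.43 mass %

Molar mass of CuFeS₂: 1×63.546 + 1×55.845 + 2×32.06 = 183.511 g/mol.
Mass of Fe per formula unit: 1 × 55.845 = 55.845 g.
Weight fraction Fe = 55.845 / 183.511 = 0.3043.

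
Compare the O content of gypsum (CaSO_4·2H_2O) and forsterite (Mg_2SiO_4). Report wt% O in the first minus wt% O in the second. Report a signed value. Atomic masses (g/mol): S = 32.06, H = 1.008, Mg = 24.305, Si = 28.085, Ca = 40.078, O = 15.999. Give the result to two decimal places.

O in CaSO_4·2H_2O: molar mass 172.164 g/mol; 6×15.999 = 95.994 g → 55.76 wt%.
O in Mg_2SiO_4: molar mass 140.691 g/mol; 4×15.999 = 63.996 g → 45.49 wt%.
Difference = 55.76 − 45.49 = 10.27 percentage points.

10.27 percentage points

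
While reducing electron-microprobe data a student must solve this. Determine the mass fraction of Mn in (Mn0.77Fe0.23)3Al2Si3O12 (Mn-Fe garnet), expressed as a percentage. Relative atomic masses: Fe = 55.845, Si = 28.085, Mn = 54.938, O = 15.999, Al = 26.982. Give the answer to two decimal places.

M((Mn0.77Fe0.23)3Al2Si3O12) = 495.647 g/mol.
Mn contributes 2.31 × 54.938 = 126.907 g per mole.
126.907/495.647 = 0.2560 → 25.60%.

25.60 wt%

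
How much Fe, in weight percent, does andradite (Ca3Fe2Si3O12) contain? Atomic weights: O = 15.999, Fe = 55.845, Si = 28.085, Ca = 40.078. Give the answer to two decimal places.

Molar mass of Ca3Fe2Si3O12: 3·40.078 + 2·55.845 + 3·28.085 + 12·15.999 = 508.167 g/mol.
Mass of Fe per formula unit: 2 × 55.845 = 111.690 g.
Weight fraction Fe = 111.690 / 508.167 = 0.2198.

21.98 weight percent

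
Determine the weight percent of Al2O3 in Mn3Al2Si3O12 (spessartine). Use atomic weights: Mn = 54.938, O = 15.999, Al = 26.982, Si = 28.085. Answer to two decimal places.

Molar mass of Mn3Al2Si3O12 = 3×54.938 + 2×26.982 + 3×28.085 + 12×15.999 = 495.021 g/mol.
Each formula unit contains 2 Al, equivalent to 2/2 = 1.0000 mol Al2O3.
M(Al2O3) = 2×26.982 + 3×15.999 = 101.961 g/mol.
Mass of Al2O3 per formula unit = 1.0000 × 101.961 = 101.961 g.
Al2O3 wt% = 101.961 / 495.021 × 100 = 20.60%.

20.60 wt%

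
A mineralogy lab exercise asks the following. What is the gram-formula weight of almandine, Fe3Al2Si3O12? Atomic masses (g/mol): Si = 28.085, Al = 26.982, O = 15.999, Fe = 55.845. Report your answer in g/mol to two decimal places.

497.74 g/mol

M = 3·55.845 + 2·26.982 + 3·28.085 + 12·15.999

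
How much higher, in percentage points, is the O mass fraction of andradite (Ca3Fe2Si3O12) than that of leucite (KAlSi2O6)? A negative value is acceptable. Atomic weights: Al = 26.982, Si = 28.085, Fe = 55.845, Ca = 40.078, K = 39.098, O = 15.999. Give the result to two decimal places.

-6.20 percentage points

First mineral: 191.988 g O in 508.167 g formula = 37.78 wt% O.
Second mineral: 95.994 g O in 218.244 g formula = 43.98 wt% O.
37.78% − 43.98% gives a difference of -6.20 percentage points.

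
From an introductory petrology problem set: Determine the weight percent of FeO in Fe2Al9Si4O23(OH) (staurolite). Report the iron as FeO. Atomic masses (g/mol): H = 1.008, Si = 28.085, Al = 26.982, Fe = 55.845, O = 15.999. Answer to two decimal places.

16.87 wt%

Formula mass = 851.852 g/mol.
2 Fe → 2.0000 mol FeO per formula unit; M(FeO) = 71.844, so FeO mass = 143.688 g.
143.688/851.852 × 100 = 16.87 wt%.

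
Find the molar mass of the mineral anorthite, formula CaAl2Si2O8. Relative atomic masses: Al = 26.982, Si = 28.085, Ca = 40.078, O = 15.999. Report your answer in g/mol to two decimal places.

278.20 g/mol

The formula mass is the sum 1(40.078) + 2(26.982) + 2(28.085) + 8(15.999).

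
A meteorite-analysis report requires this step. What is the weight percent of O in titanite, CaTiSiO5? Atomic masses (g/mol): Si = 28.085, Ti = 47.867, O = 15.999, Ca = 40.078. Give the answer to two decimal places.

40.81 wt%

M(CaTiSiO5) = 196.025 g/mol.
O contributes 5 × 15.999 = 79.995 g per mole.
79.995/196.025 = 0.4081 → 40.81%.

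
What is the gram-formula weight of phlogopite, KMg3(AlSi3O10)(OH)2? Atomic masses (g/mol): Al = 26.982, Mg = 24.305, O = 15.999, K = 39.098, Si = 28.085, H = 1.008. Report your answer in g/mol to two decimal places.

417.25 g/mol

The formula mass is the sum 1*39.098 + 3*24.305 + 1*26.982 + 3*28.085 + 12*15.999 + 2*1.008.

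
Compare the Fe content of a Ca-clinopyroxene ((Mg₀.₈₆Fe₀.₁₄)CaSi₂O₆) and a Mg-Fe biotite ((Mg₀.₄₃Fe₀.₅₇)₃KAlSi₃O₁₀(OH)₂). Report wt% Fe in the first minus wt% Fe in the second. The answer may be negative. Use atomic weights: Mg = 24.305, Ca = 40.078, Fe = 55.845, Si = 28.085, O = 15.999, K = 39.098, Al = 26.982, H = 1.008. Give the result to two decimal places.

First mineral: 7.818 g Fe in 220.963 g formula = 3.54 wt% Fe.
Second mineral: 95.495 g Fe in 471.187 g formula = 20.27 wt% Fe.
3.54% − 20.27% gives a difference of -16.73 percentage points.

-16.73 percentage points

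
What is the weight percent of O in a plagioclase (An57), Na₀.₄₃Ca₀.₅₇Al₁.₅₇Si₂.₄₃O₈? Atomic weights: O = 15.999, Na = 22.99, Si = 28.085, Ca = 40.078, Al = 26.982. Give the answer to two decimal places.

Formula mass = 0.43·22.99 + 0.57·40.078 + 1.57·26.982 + 2.43·28.085 + 8·15.999 = 271.330 g/mol, of which 127.992 g is O.
So O makes up 127.992/271.330 = 0.4717 of the mass, i.e. 47.17%.

47.17 weight percent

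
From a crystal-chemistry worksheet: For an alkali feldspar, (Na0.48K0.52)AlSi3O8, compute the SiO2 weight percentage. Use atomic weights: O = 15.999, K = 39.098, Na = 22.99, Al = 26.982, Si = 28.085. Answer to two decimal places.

66.61 wt%

M((Na0.48K0.52)AlSi3O8) = 270.595 g/mol; M(SiO2) = 60.083 g/mol.
Moles SiO2 per formula unit = 3 Si ÷ 1 = 3.0000.
SiO2 fraction = (3.0000 × 60.083) / 270.595 = 180.249/270.595 = 0.6661.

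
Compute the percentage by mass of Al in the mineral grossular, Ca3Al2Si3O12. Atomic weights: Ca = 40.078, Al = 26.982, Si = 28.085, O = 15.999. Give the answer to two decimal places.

M(Ca3Al2Si3O12) = 450.441 g/mol.
Al contributes 2 × 26.982 = 53.964 g per mole.
53.964/450.441 = 0.1198 → 11.98%.

11.98 weight percent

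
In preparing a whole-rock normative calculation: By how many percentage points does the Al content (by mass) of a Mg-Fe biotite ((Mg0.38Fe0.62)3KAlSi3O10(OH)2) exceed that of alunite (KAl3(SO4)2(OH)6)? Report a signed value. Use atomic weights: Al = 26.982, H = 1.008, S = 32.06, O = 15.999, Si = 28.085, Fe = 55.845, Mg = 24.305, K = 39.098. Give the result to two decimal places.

-13.87 percentage points

Al in (Mg0.38Fe0.62)3KAlSi3O10(OH)2: molar mass 475.918 g/mol; 1×26.982 = 26.982 g → 5.67 wt%.
Al in KAl3(SO4)2(OH)6: molar mass 414.198 g/mol; 3×26.982 = 80.946 g → 19.54 wt%.
Difference = 5.67 − 19.54 = -13.87 percentage points.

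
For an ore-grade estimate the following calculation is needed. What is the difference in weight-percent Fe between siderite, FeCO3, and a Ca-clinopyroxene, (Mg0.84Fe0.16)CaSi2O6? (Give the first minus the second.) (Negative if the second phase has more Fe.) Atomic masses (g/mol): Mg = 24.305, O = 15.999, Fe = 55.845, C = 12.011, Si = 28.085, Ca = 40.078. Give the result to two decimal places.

First mineral: 55.845 g Fe in 115.853 g formula = 48.20 wt% Fe.
Second mineral: 8.935 g Fe in 221.593 g formula = 4.03 wt% Fe.
48.20% − 4.03% gives a difference of 44.17 percentage points.

44.17 percentage points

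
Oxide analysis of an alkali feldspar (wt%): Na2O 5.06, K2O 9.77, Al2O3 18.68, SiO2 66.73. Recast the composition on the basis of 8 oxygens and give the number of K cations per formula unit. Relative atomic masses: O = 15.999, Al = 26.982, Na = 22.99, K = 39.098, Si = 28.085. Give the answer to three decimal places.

0.561 K apfu

5.06 wt% Na2O ÷ 61.979 g/mol = 0.08164 mol, giving 0.16328 Na and 0.08164 O.
9.77 wt% K2O ÷ 94.195 g/mol = 0.10372 mol, giving 0.20744 K and 0.10372 O.
18.68 wt% Al2O3 ÷ 101.961 g/mol = 0.18321 mol, giving 0.36642 Al and 0.54963 O.
66.73 wt% SiO2 ÷ 60.083 g/mol = 1.11063 mol, giving 1.11063 Si and 2.22126 O.
Oxygen sums to 2.95625; scaling by 8/2.95625 = 2.70613 puts the formula on 8 O.
K: 0.20744 × 2.70613 = 0.561 atoms per formula unit.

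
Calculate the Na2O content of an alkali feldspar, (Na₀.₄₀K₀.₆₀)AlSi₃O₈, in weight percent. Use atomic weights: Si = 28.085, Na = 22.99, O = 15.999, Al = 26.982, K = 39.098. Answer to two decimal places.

M((Na₀.₄₀K₀.₆₀)AlSi₃O₈) = 271.884 g/mol; M(Na2O) = 61.979 g/mol.
Moles Na2O per formula unit = 0.40 Na ÷ 2 = 0.2000.
Na2O fraction = (0.2000 × 61.979) / 271.884 = 12.396/271.884 = 0.0456.

4.56 wt%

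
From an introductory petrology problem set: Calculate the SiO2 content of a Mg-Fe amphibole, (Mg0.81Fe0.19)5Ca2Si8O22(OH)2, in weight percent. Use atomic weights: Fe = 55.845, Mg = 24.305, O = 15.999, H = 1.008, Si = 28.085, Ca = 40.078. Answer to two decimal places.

Molar mass of (Mg0.81Fe0.19)5Ca2Si8O22(OH)2 = 4.05·24.305 + 0.95·55.845 + 2·40.078 + 8·28.085 + 24·15.999 + 2·1.008 = 842.316 g/mol.
Each formula unit contains 8 Si, equivalent to 8/1 = 8.0000 mol SiO2.
M(SiO2) = 1×28.085 + 2×15.999 = 60.083 g/mol.
Mass of SiO2 per formula unit = 8.0000 × 60.083 = 480.664 g.
SiO2 wt% = 480.664 / 842.316 × 100 = 57.06%.

57.06 wt%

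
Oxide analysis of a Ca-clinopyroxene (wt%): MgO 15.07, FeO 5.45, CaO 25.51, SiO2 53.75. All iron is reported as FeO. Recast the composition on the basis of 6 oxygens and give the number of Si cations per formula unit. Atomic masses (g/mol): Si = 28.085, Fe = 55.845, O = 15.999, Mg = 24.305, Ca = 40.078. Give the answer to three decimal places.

MgO: 15.07/40.304 = 0.37391 mol → 0.37391 mol Mg, 0.37391 mol O.
FeO: 5.45/71.844 = 0.07586 mol → 0.07586 mol Fe, 0.07586 mol O.
CaO: 25.51/56.077 = 0.45491 mol → 0.45491 mol Ca, 0.45491 mol O.
SiO2: 53.75/60.083 = 0.89460 mol → 0.89460 mol Si, 1.78920 mol O.
Total oxygen = 2.69388 mol. Normalization factor = 6/2.69388 = 2.22727.
Si per 6 O = 0.89460 × 2.22727 = 1.993.

1.993 Si apfu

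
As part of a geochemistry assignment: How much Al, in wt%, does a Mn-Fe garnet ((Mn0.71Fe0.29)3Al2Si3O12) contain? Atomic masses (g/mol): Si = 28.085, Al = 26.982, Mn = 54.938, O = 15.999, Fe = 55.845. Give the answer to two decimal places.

Molar mass of (Mn0.71Fe0.29)3Al2Si3O12: 2.13·54.938 + 0.87·55.845 + 2·26.982 + 3·28.085 + 12·15.999 = 495.810 g/mol.
Mass of Al per formula unit: 2 × 26.982 = 53.964 g.
Weight fraction Al = 53.964 / 495.810 = 0.1088.

10.88 wt%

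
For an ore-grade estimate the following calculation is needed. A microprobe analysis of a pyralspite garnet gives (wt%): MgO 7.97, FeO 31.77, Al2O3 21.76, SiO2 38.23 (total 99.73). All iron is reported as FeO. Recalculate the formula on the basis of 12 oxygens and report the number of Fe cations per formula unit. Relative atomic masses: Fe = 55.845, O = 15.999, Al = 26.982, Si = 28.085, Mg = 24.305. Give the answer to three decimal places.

MgO: 7.97/40.304 = 0.19775 mol → 0.19775 mol Mg, 0.19775 mol O.
FeO: 31.77/71.844 = 0.44221 mol → 0.44221 mol Fe, 0.44221 mol O.
Al2O3: 21.76/101.961 = 0.21341 mol → 0.42682 mol Al, 0.64023 mol O.
SiO2: 38.23/60.083 = 0.63629 mol → 0.63629 mol Si, 1.27258 mol O.
Total oxygen = 2.55277 mol. Normalization factor = 12/2.55277 = 4.70078.
Fe per 12 O = 0.44221 × 4.70078 = 2.079.

2.079 Fe apfu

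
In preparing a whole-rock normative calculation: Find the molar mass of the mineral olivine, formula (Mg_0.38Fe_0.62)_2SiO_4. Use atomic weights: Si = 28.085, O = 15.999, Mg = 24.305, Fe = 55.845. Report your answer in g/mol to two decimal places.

179.80 g/mol

Mg: 0.76 × 24.305 = 18.4718
Fe: 1.24 × 55.845 = 69.2478
Si: 1 × 28.085 = 28.0850
O: 4 × 15.999 = 63.9960
Summing the contributions gives the formula mass.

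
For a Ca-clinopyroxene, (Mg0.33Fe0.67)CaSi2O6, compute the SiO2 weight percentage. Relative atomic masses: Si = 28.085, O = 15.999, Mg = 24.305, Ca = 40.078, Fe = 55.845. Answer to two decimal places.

Molar mass of (Mg0.33Fe0.67)CaSi2O6 = 0.33×24.305 + 0.67×55.845 + 1×40.078 + 2×28.085 + 6×15.999 = 237.679 g/mol.
Each formula unit contains 2 Si, equivalent to 2/1 = 2.0000 mol SiO2.
M(SiO2) = 1×28.085 + 2×15.999 = 60.083 g/mol.
Mass of SiO2 per formula unit = 2.0000 × 60.083 = 120.166 g.
SiO2 wt% = 120.166 / 237.679 × 100 = 50.56%.

50.56 wt%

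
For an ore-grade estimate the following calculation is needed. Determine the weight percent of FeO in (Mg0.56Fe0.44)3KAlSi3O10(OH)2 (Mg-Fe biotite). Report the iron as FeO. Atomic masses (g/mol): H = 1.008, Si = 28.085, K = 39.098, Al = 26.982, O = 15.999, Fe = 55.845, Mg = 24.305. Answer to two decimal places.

20.67 wt%

M((Mg0.56Fe0.44)3KAlSi3O10(OH)2) = 458.887 g/mol; M(FeO) = 71.844 g/mol.
Moles FeO per formula unit = 1.32 Fe ÷ 1 = 1.3200.
FeO fraction = (1.3200 × 71.844) / 458.887 = 94.834/458.887 = 0.2067.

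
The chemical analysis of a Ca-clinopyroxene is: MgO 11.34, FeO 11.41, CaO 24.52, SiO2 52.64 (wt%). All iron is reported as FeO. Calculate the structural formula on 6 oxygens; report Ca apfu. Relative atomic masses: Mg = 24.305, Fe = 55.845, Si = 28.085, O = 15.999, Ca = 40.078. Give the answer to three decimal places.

0.998 Ca apfu

MgO (M=40.304): mol = 0.28136; Mg = 0.28136, O = 0.28136.
FeO (M=71.844): mol = 0.15882; Fe = 0.15882, O = 0.15882.
CaO (M=56.077): mol = 0.43726; Ca = 0.43726, O = 0.43726.
SiO2 (M=60.083): mol = 0.87612; Si = 0.87612, O = 1.75224.
ΣO = 2.62968; factor = 6/ΣO = 2.28165.
Ca apfu = 0.43726 × 2.28165 = 0.998.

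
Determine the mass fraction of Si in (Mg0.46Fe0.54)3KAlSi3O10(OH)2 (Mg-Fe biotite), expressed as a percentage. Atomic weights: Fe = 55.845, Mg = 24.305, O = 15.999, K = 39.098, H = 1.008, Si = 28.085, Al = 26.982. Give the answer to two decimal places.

17.99 mass %

Formula mass = 1.38·24.305 + 1.62·55.845 + 1·39.098 + 1·26.982 + 3·28.085 + 12·15.999 + 2·1.008 = 468.349 g/mol, of which 84.255 g is Si.
So Si makes up 84.255/468.349 = 0.1799 of the mass, i.e. 17.99%.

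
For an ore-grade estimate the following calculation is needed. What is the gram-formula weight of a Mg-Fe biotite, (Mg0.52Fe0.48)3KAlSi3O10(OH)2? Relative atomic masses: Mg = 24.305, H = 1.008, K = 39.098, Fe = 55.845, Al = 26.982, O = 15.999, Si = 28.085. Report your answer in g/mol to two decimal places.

462.67 g/mol

M = 1.56·24.305 + 1.44·55.845 + 1·39.098 + 1·26.982 + 3·28.085 + 12·15.999 + 2·1.008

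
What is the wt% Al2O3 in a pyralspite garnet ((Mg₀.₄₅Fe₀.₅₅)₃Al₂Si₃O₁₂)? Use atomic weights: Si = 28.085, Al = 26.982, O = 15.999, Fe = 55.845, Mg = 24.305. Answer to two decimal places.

22.40 wt%

Molar mass of (Mg₀.₄₅Fe₀.₅₅)₃Al₂Si₃O₁₂ = 1.35×24.305 + 1.65×55.845 + 2×26.982 + 3×28.085 + 12×15.999 = 455.163 g/mol.
Each formula unit contains 2 Al, equivalent to 2/2 = 1.0000 mol Al2O3.
M(Al2O3) = 2×26.982 + 3×15.999 = 101.961 g/mol.
Mass of Al2O3 per formula unit = 1.0000 × 101.961 = 101.961 g.
Al2O3 wt% = 101.961 / 455.163 × 100 = 22.40%.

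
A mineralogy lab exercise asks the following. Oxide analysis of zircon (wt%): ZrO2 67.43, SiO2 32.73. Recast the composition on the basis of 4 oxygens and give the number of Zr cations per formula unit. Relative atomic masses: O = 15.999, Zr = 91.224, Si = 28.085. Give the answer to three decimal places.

1.002 Zr apfu

ZrO2 (M=123.222): mol = 0.54722; Zr = 0.54722, O = 1.09444.
SiO2 (M=60.083): mol = 0.54475; Si = 0.54475, O = 1.08950.
ΣO = 2.18394; factor = 4/ΣO = 1.83155.
Zr apfu = 0.54722 × 1.83155 = 1.002.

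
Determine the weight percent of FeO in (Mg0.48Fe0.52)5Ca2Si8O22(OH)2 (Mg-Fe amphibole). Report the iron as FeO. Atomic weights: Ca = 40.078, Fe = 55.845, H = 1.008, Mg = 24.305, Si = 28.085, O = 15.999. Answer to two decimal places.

20.89 wt%

M((Mg0.48Fe0.52)5Ca2Si8O22(OH)2) = 894.357 g/mol; M(FeO) = 71.844 g/mol.
Moles FeO per formula unit = 2.60 Fe ÷ 1 = 2.6000.
FeO fraction = (2.6000 × 71.844) / 894.357 = 186.794/894.357 = 0.2089.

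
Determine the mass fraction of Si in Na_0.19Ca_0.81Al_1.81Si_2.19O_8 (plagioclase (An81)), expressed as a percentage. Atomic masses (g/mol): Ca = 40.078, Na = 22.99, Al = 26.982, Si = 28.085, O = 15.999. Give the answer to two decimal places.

Formula mass = 0.19·22.99 + 0.81·40.078 + 1.81·26.982 + 2.19·28.085 + 8·15.999 = 275.167 g/mol, of which 61.506 g is Si.
So Si makes up 61.506/275.167 = 0.2235 of the mass, i.e. 22.35%.

22.35 mass %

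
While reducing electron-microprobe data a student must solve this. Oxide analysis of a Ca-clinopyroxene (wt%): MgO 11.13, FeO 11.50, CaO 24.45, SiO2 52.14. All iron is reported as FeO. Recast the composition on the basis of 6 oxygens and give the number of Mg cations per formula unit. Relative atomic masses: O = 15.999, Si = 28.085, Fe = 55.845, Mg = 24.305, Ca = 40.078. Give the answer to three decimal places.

MgO: 11.13/40.304 = 0.27615 mol → 0.27615 mol Mg, 0.27615 mol O.
FeO: 11.50/71.844 = 0.16007 mol → 0.16007 mol Fe, 0.16007 mol O.
CaO: 24.45/56.077 = 0.43601 mol → 0.43601 mol Ca, 0.43601 mol O.
SiO2: 52.14/60.083 = 0.86780 mol → 0.86780 mol Si, 1.73560 mol O.
Total oxygen = 2.60783 mol. Normalization factor = 6/2.60783 = 2.30076.
Mg per 6 O = 0.27615 × 2.30076 = 0.635.

0.635 Mg apfu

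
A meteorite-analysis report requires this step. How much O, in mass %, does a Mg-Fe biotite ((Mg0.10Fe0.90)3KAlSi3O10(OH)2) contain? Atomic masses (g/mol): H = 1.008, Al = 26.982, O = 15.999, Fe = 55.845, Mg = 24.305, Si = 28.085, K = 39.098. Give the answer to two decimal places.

M((Mg0.10Fe0.90)3KAlSi3O10(OH)2) = 502.412 g/mol.
O contributes 12 × 15.999 = 191.988 g per mole.
191.988/502.412 = 0.3821 → 38.21%.

38.21 mass %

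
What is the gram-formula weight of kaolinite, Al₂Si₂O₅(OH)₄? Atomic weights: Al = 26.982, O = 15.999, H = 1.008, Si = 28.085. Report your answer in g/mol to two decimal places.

The formula mass is the sum 2(26.982) + 2(28.085) + 9(15.999) + 4(1.008).

258.16 g/mol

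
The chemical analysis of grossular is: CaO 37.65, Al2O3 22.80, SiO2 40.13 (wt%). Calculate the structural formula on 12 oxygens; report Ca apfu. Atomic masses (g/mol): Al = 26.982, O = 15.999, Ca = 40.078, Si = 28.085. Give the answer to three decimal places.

3.008 Ca apfu

CaO (M=56.077): mol = 0.67140; Ca = 0.67140, O = 0.67140.
Al2O3 (M=101.961): mol = 0.22361; Al = 0.44722, O = 0.67083.
SiO2 (M=60.083): mol = 0.66791; Si = 0.66791, O = 1.33582.
ΣO = 2.67805; factor = 12/ΣO = 4.48087.
Ca apfu = 0.67140 × 4.48087 = 3.008.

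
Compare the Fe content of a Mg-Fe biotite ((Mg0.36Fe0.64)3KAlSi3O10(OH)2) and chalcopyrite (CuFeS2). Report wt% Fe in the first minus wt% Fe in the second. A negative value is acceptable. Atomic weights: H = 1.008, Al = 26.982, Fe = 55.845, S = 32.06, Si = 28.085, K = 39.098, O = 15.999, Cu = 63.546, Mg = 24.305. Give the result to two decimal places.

-7.99 percentage points

First mineral: 107.222 g Fe in 477.811 g formula = 22.44 wt% Fe.
Second mineral: 55.845 g Fe in 183.511 g formula = 30.43 wt% Fe.
22.44% − 30.43% gives a difference of -7.99 percentage points.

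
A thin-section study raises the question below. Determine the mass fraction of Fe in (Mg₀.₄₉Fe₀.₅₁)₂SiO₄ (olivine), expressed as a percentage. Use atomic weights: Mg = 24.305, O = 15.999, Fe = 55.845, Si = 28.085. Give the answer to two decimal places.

32.95 wt%

Formula mass = 0.98*24.305 + 1.02*55.845 + 1*28.085 + 4*15.999 = 172.862 g/mol, of which 56.962 g is Fe.
So Fe makes up 56.962/172.862 = 0.3295 of the mass, i.e. 32.95%.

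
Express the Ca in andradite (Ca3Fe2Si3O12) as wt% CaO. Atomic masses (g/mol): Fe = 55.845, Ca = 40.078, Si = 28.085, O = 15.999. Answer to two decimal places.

33.11 wt%

Molar mass of Ca3Fe2Si3O12 = 3*40.078 + 2*55.845 + 3*28.085 + 12*15.999 = 508.167 g/mol.
Each formula unit contains 3 Ca, equivalent to 3/1 = 3.0000 mol CaO.
M(CaO) = 1×40.078 + 1×15.999 = 56.077 g/mol.
Mass of CaO per formula unit = 3.0000 × 56.077 = 168.231 g.
CaO wt% = 168.231 / 508.167 × 100 = 33.11%.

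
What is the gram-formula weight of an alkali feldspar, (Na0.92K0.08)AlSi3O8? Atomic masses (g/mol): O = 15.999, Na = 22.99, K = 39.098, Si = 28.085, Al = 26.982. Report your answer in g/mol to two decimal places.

The formula mass is the sum 0.92(22.99) + 0.08(39.098) + 1(26.982) + 3(28.085) + 8(15.999).

263.51 g/mol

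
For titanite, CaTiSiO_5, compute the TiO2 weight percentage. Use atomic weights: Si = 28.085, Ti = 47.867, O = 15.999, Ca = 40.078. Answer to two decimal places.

M(CaTiSiO_5) = 196.025 g/mol; M(TiO2) = 79.865 g/mol.
Moles TiO2 per formula unit = 1 Ti ÷ 1 = 1.0000.
TiO2 fraction = (1.0000 × 79.865) / 196.025 = 79.865/196.025 = 0.4074.

40.74 wt%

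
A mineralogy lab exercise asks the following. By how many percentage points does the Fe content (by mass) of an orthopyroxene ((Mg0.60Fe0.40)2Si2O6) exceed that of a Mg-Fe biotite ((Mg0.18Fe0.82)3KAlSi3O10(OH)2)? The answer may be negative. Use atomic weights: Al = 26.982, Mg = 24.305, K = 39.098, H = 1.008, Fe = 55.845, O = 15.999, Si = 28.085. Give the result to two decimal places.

-7.99 percentage points

M((Mg0.60Fe0.40)2Si2O6) = 226.006 g/mol, so wt% Fe = 44.676/226.006 × 100 = 19.77%.
M((Mg0.18Fe0.82)3KAlSi3O10(OH)2) = 494.842 g/mol, so wt% Fe = 137.379/494.842 × 100 = 27.76%.
19.77 − 27.76 = -7.99 pp.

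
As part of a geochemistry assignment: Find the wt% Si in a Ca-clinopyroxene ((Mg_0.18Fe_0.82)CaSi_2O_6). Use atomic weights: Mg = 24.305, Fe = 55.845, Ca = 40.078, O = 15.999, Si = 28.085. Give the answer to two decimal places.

Formula mass = 0.18*24.305 + 0.82*55.845 + 1*40.078 + 2*28.085 + 6*15.999 = 242.410 g/mol, of which 56.170 g is Si.
So Si makes up 56.170/242.410 = 0.2317 of the mass, i.e. 23.17%.

23.17 mass %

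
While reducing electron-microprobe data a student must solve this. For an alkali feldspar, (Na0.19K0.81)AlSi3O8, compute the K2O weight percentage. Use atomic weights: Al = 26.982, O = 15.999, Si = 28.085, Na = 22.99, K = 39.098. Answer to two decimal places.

13.86 wt%

M((Na0.19K0.81)AlSi3O8) = 275.266 g/mol; M(K2O) = 94.195 g/mol.
Moles K2O per formula unit = 0.81 K ÷ 2 = 0.4050.
K2O fraction = (0.4050 × 94.195) / 275.266 = 38.149/275.266 = 0.1386.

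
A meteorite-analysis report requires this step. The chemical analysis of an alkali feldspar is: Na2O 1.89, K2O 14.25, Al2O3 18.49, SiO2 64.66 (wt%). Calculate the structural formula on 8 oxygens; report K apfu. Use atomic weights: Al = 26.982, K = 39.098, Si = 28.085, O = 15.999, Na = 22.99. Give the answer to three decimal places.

0.841 K apfu

Na2O: 1.89/61.979 = 0.03049 mol → 0.06098 mol Na, 0.03049 mol O.
K2O: 14.25/94.195 = 0.15128 mol → 0.30256 mol K, 0.15128 mol O.
Al2O3: 18.49/101.961 = 0.18134 mol → 0.36268 mol Al, 0.54402 mol O.
SiO2: 64.66/60.083 = 1.07618 mol → 1.07618 mol Si, 2.15236 mol O.
Total oxygen = 2.87815 mol. Normalization factor = 8/2.87815 = 2.77956.
K per 8 O = 0.30256 × 2.77956 = 0.841.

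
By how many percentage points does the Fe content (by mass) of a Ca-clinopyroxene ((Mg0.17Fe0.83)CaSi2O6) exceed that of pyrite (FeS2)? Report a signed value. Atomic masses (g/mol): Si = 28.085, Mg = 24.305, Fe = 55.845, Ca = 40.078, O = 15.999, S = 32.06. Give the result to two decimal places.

First mineral: 46.351 g Fe in 242.725 g formula = 19.10 wt% Fe.
Second mineral: 55.845 g Fe in 119.965 g formula = 46.55 wt% Fe.
19.10% − 46.55% gives a difference of -27.45 percentage points.

-27.45 percentage points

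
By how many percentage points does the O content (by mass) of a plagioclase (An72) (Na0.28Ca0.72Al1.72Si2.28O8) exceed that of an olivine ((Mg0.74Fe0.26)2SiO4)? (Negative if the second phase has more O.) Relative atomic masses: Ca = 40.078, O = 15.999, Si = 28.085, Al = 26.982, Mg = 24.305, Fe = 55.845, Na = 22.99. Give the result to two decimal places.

6.02 percentage points

First mineral: 127.992 g O in 273.728 g formula = 46.76 wt% O.
Second mineral: 63.996 g O in 157.092 g formula = 40.74 wt% O.
46.76% − 40.74% gives a difference of 6.02 percentage points.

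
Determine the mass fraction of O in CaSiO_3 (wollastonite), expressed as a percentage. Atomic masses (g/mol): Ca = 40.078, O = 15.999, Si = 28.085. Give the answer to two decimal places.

41.32 weight percent

Formula mass = 1·40.078 + 1·28.085 + 3·15.999 = 116.160 g/mol, of which 47.997 g is O.
So O makes up 47.997/116.160 = 0.4132 of the mass, i.e. 41.32%.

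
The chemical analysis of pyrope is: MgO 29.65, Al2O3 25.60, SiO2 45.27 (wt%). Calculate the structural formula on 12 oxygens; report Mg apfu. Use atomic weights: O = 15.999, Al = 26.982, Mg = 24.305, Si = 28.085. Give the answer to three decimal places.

2.947 Mg apfu

MgO: 29.65/40.304 = 0.73566 mol → 0.73566 mol Mg, 0.73566 mol O.
Al2O3: 25.60/101.961 = 0.25108 mol → 0.50216 mol Al, 0.75324 mol O.
SiO2: 45.27/60.083 = 0.75346 mol → 0.75346 mol Si, 1.50692 mol O.
Total oxygen = 2.99582 mol. Normalization factor = 12/2.99582 = 4.00558.
Mg per 12 O = 0.73566 × 4.00558 = 2.947.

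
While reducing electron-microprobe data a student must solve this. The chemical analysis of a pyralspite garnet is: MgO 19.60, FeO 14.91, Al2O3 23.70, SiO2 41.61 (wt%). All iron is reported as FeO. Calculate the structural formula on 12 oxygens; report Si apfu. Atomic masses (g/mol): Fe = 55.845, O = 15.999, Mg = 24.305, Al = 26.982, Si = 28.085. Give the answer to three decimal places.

19.60 wt% MgO ÷ 40.304 g/mol = 0.48630 mol, giving 0.48630 Mg and 0.48630 O.
14.91 wt% FeO ÷ 71.844 g/mol = 0.20753 mol, giving 0.20753 Fe and 0.20753 O.
23.70 wt% Al2O3 ÷ 101.961 g/mol = 0.23244 mol, giving 0.46488 Al and 0.69732 O.
41.61 wt% SiO2 ÷ 60.083 g/mol = 0.69254 mol, giving 0.69254 Si and 1.38508 O.
Oxygen sums to 2.77623; scaling by 12/2.77623 = 4.32241 puts the formula on 12 O.
Si: 0.69254 × 4.32241 = 2.993 atoms per formula unit.

2.993 Si apfu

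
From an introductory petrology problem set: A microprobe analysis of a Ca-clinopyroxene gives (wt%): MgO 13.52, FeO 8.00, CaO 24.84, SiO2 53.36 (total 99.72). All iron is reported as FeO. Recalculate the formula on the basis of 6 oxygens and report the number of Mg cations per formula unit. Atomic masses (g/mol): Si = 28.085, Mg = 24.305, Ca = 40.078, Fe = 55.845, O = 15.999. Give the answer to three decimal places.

13.52 wt% MgO ÷ 40.304 g/mol = 0.33545 mol, giving 0.33545 Mg and 0.33545 O.
8.00 wt% FeO ÷ 71.844 g/mol = 0.11135 mol, giving 0.11135 Fe and 0.11135 O.
24.84 wt% CaO ÷ 56.077 g/mol = 0.44296 mol, giving 0.44296 Ca and 0.44296 O.
53.36 wt% SiO2 ÷ 60.083 g/mol = 0.88810 mol, giving 0.88810 Si and 1.77620 O.
Oxygen sums to 2.66596; scaling by 6/2.66596 = 2.25060 puts the formula on 6 O.
Mg: 0.33545 × 2.25060 = 0.755 atoms per formula unit.

0.755 Mg apfu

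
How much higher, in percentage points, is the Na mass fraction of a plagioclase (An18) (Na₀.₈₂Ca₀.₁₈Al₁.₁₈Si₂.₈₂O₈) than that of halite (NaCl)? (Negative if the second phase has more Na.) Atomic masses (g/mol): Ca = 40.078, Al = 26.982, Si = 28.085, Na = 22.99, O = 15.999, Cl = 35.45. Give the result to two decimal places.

First mineral: 18.852 g Na in 265.096 g formula = 7.11 wt% Na.
Second mineral: 22.990 g Na in 58.440 g formula = 39.34 wt% Na.
7.11% − 39.34% gives a difference of -32.23 percentage points.

-32.23 percentage points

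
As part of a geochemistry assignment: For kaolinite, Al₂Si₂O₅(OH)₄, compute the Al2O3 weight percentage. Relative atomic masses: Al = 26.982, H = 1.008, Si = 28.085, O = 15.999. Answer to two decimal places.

Formula mass = 258.157 g/mol.
2 Al → 1.0000 mol Al2O3 per formula unit; M(Al2O3) = 101.961, so Al2O3 mass = 101.961 g.
101.961/258.157 × 100 = 39.50 wt%.

39.50 wt%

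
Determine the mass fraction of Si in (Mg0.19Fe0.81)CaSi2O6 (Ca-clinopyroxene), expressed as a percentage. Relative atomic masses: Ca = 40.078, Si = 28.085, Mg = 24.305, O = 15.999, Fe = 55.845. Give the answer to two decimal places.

23.20 wt%

Formula mass = 0.19×24.305 + 0.81×55.845 + 1×40.078 + 2×28.085 + 6×15.999 = 242.094 g/mol, of which 56.170 g is Si.
So Si makes up 56.170/242.094 = 0.2320 of the mass, i.e. 23.20%.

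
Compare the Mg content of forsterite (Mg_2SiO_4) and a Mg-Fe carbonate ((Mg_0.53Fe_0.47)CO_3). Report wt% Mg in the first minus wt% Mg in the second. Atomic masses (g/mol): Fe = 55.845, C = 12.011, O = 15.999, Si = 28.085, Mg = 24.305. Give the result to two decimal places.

First mineral: 48.610 g Mg in 140.691 g formula = 34.55 wt% Mg.
Second mineral: 12.882 g Mg in 99.137 g formula = 12.99 wt% Mg.
34.55% − 12.99% gives a difference of 21.56 percentage points.

21.56 percentage points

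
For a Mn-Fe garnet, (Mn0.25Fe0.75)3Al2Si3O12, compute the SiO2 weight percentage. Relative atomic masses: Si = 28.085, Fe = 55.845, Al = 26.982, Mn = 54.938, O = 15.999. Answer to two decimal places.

36.26 wt%

M((Mn0.25Fe0.75)3Al2Si3O12) = 497.062 g/mol; M(SiO2) = 60.083 g/mol.
Moles SiO2 per formula unit = 3 Si ÷ 1 = 3.0000.
SiO2 fraction = (3.0000 × 60.083) / 497.062 = 180.249/497.062 = 0.3626.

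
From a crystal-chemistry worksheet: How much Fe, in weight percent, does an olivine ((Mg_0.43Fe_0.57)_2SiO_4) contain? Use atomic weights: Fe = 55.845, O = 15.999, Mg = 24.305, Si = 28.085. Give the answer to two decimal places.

Molar mass of (Mg_0.43Fe_0.57)_2SiO_4: 0.86·24.305 + 1.14·55.845 + 1·28.085 + 4·15.999 = 176.647 g/mol.
Mass of Fe per formula unit: 1.14 × 55.845 = 63.663 g.
Weight fraction Fe = 63.663 / 176.647 = 0.3604.

36.04 weight percent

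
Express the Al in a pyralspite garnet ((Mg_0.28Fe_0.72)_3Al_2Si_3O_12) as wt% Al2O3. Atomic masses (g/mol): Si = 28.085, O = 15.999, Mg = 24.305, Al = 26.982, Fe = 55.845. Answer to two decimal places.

21.64 wt%

Formula mass = 471.248 g/mol.
2 Al → 1.0000 mol Al2O3 per formula unit; M(Al2O3) = 101.961, so Al2O3 mass = 101.961 g.
101.961/471.248 × 100 = 21.64 wt%.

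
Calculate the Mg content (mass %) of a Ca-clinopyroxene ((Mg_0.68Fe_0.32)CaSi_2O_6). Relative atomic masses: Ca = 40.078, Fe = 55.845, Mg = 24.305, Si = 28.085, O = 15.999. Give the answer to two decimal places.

7.29 mass %

Formula mass = 0.68×24.305 + 0.32×55.845 + 1×40.078 + 2×28.085 + 6×15.999 = 226.640 g/mol, of which 16.527 g is Mg.
So Mg makes up 16.527/226.640 = 0.0729 of the mass, i.e. 7.29%.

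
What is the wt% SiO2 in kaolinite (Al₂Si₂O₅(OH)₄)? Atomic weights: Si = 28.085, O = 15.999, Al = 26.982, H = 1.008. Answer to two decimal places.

46.55 wt%

M(Al₂Si₂O₅(OH)₄) = 258.157 g/mol; M(SiO2) = 60.083 g/mol.
Moles SiO2 per formula unit = 2 Si ÷ 1 = 2.0000.
SiO2 fraction = (2.0000 × 60.083) / 258.157 = 120.166/258.157 = 0.4655.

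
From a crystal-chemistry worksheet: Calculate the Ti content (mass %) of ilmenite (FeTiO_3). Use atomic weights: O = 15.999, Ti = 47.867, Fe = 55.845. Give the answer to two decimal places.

31.55 mass %

Molar mass of FeTiO_3: 1·55.845 + 1·47.867 + 3·15.999 = 151.709 g/mol.
Mass of Ti per formula unit: 1 × 47.867 = 47.867 g.
Weight fraction Ti = 47.867 / 151.709 = 0.3155.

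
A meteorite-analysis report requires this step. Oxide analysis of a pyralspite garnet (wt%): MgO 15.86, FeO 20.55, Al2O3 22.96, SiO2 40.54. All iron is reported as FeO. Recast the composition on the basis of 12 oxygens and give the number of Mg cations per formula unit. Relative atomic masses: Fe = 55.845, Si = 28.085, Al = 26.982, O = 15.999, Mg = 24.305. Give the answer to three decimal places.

1.746 Mg apfu

MgO: 15.86/40.304 = 0.39351 mol → 0.39351 mol Mg, 0.39351 mol O.
FeO: 20.55/71.844 = 0.28604 mol → 0.28604 mol Fe, 0.28604 mol O.
Al2O3: 22.96/101.961 = 0.22518 mol → 0.45036 mol Al, 0.67554 mol O.
SiO2: 40.54/60.083 = 0.67473 mol → 0.67473 mol Si, 1.34946 mol O.
Total oxygen = 2.70455 mol. Normalization factor = 12/2.70455 = 4.43697.
Mg per 12 O = 0.39351 × 4.43697 = 1.746.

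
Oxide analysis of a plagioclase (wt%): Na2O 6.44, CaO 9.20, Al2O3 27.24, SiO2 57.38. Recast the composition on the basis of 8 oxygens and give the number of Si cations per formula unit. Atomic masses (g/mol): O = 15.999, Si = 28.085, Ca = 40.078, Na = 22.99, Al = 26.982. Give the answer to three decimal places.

2.564 Si apfu

Na2O (M=61.979): mol = 0.10391; Na = 0.20782, O = 0.10391.
CaO (M=56.077): mol = 0.16406; Ca = 0.16406, O = 0.16406.
Al2O3 (M=101.961): mol = 0.26716; Al = 0.53432, O = 0.80148.
SiO2 (M=60.083): mol = 0.95501; Si = 0.95501, O = 1.91002.
ΣO = 2.97947; factor = 8/ΣO = 2.68504.
Si apfu = 0.95501 × 2.68504 = 2.564.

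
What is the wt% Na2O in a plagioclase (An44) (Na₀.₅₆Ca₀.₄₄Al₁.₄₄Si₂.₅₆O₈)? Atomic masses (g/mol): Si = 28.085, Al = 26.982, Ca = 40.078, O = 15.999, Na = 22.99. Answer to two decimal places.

6.45 wt%

M(Na₀.₅₆Ca₀.₄₄Al₁.₄₄Si₂.₅₆O₈) = 269.252 g/mol; M(Na2O) = 61.979 g/mol.
Moles Na2O per formula unit = 0.56 Na ÷ 2 = 0.2800.
Na2O fraction = (0.2800 × 61.979) / 269.252 = 17.354/269.252 = 0.0645.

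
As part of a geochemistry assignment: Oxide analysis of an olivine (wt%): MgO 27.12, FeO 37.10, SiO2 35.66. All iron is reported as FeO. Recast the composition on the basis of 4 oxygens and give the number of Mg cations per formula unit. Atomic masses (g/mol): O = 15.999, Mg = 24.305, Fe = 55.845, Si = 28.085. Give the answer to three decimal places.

27.12 wt% MgO ÷ 40.304 g/mol = 0.67289 mol, giving 0.67289 Mg and 0.67289 O.
37.10 wt% FeO ÷ 71.844 g/mol = 0.51640 mol, giving 0.51640 Fe and 0.51640 O.
35.66 wt% SiO2 ÷ 60.083 g/mol = 0.59351 mol, giving 0.59351 Si and 1.18702 O.
Oxygen sums to 2.37631; scaling by 4/2.37631 = 1.68328 puts the formula on 4 O.
Mg: 0.67289 × 1.68328 = 1.133 atoms per formula unit.

1.133 Mg apfu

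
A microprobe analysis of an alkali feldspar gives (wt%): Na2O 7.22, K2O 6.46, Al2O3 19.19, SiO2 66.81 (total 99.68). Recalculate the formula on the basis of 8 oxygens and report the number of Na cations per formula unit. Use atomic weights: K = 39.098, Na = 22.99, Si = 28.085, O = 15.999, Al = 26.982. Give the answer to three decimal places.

Na2O: 7.22/61.979 = 0.11649 mol → 0.23298 mol Na, 0.11649 mol O.
K2O: 6.46/94.195 = 0.06858 mol → 0.13716 mol K, 0.06858 mol O.
Al2O3: 19.19/101.961 = 0.18821 mol → 0.37642 mol Al, 0.56463 mol O.
SiO2: 66.81/60.083 = 1.11196 mol → 1.11196 mol Si, 2.22392 mol O.
Total oxygen = 2.97362 mol. Normalization factor = 8/2.97362 = 2.69032.
Na per 8 O = 0.23298 × 2.69032 = 0.627.

0.627 Na apfu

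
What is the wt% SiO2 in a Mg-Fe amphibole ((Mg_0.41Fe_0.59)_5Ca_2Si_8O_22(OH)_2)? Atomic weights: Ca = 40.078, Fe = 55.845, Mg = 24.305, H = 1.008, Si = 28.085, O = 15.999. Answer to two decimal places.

53.09 wt%

M((Mg_0.41Fe_0.59)_5Ca_2Si_8O_22(OH)_2) = 905.396 g/mol; M(SiO2) = 60.083 g/mol.
Moles SiO2 per formula unit = 8 Si ÷ 1 = 8.0000.
SiO2 fraction = (8.0000 × 60.083) / 905.396 = 480.664/905.396 = 0.5309.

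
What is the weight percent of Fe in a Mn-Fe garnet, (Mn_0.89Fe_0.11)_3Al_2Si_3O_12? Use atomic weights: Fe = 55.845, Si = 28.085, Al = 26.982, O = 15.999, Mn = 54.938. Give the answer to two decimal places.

3.72 mass %

Molar mass of (Mn_0.89Fe_0.11)_3Al_2Si_3O_12: 2.67·54.938 + 0.33·55.845 + 2·26.982 + 3·28.085 + 12·15.999 = 495.320 g/mol.
Mass of Fe per formula unit: 0.33 × 55.845 = 18.429 g.
Weight fraction Fe = 18.429 / 495.320 = 0.0372.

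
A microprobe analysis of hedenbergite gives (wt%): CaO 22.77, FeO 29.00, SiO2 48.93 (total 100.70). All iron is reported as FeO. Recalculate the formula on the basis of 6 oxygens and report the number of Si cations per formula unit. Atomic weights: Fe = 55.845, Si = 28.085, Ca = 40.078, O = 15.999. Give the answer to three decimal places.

CaO: 22.77/56.077 = 0.40605 mol → 0.40605 mol Ca, 0.40605 mol O.
FeO: 29.00/71.844 = 0.40365 mol → 0.40365 mol Fe, 0.40365 mol O.
SiO2: 48.93/60.083 = 0.81437 mol → 0.81437 mol Si, 1.62874 mol O.
Total oxygen = 2.43844 mol. Normalization factor = 6/2.43844 = 2.46059.
Si per 6 O = 0.81437 × 2.46059 = 2.004.

2.004 Si apfu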